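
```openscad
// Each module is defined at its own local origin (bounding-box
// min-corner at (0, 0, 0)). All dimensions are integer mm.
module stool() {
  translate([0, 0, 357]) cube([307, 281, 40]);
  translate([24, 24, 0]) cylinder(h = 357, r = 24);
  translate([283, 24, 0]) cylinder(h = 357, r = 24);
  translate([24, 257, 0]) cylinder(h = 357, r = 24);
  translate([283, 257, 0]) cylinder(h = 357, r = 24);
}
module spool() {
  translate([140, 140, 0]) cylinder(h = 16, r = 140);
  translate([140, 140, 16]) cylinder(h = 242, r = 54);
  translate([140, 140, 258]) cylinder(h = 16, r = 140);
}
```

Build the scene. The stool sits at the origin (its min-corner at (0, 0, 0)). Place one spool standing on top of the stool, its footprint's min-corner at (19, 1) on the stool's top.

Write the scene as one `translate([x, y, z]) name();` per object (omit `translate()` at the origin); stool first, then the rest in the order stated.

stool();
translate([19, 1, 397]) spool();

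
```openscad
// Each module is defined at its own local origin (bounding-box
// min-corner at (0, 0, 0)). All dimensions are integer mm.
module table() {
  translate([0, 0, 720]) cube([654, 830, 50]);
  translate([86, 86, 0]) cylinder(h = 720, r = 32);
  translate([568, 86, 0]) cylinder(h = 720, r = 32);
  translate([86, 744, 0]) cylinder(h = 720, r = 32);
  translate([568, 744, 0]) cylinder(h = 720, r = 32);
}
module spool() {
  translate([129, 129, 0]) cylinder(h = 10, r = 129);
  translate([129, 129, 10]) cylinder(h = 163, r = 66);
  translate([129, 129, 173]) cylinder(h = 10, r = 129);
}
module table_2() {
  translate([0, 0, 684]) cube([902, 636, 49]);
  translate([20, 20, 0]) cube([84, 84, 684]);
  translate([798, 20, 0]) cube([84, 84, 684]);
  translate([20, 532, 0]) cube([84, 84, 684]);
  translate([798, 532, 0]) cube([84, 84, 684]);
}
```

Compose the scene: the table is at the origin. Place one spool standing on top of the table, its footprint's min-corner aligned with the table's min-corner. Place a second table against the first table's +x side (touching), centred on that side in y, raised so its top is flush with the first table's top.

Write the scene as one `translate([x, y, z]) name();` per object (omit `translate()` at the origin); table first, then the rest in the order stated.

table();
translate([0, 0, 770]) spool();
translate([654, 97, 37]) table_2();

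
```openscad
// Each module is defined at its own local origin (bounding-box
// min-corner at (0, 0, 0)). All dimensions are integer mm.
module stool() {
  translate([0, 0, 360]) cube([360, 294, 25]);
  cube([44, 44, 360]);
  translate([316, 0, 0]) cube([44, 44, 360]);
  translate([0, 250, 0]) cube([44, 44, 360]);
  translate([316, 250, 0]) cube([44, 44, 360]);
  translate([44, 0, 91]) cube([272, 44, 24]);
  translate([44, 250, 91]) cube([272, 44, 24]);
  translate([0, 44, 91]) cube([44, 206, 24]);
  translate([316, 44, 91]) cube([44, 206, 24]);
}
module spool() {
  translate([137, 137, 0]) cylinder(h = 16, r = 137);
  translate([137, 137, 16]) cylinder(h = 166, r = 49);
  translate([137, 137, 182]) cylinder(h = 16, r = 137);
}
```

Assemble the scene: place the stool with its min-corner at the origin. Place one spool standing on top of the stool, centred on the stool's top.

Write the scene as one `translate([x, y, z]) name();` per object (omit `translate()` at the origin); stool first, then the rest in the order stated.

stool();
translate([43, 10, 385]) spool();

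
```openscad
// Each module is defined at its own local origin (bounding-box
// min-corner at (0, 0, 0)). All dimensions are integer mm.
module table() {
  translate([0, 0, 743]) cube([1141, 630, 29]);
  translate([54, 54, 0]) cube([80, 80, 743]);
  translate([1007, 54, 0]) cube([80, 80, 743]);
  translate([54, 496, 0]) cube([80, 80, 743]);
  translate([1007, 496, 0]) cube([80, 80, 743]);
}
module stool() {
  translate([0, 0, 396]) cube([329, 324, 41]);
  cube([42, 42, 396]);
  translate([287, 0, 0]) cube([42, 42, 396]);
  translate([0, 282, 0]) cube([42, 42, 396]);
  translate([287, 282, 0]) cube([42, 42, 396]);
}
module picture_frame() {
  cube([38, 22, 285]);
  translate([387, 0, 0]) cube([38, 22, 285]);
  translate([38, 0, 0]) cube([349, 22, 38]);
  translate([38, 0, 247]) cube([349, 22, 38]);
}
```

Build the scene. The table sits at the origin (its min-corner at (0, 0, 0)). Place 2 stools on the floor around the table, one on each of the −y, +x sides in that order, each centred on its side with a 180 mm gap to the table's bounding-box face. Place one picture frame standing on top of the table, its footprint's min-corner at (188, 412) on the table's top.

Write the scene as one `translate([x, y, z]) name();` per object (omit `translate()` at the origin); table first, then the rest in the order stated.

table();
translate([406, -504, 0]) stool();
translate([1321, 153, 0]) stool();
translate([188, 412, 772]) picture_frame();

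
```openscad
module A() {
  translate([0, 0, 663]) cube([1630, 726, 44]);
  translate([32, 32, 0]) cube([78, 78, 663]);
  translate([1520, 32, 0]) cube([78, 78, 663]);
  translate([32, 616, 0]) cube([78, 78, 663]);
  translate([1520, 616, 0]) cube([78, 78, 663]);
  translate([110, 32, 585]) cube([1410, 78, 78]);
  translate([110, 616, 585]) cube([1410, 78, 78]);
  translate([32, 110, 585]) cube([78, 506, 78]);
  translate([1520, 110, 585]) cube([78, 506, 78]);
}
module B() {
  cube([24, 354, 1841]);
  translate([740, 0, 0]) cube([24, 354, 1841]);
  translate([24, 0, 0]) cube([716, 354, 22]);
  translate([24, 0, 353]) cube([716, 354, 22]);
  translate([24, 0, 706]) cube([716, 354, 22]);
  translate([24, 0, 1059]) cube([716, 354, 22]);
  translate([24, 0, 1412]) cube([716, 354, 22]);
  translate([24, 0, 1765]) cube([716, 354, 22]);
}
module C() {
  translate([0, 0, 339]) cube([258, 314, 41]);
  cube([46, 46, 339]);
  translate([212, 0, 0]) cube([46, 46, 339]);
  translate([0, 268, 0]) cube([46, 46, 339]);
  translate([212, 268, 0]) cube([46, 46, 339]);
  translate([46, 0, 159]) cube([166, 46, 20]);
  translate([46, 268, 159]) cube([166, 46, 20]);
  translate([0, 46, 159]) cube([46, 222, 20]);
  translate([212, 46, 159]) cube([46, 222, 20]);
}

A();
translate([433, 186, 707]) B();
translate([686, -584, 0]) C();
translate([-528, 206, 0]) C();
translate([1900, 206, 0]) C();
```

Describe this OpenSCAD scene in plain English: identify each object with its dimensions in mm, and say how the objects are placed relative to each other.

A is a table: top 1630 mm (x) × 726 mm (y), 44 mm thick, upper face at z = 707 mm, on four 78×78 mm square legs, each inset 32 mm from the nearest pair of top edges, running from z = 0 to the bottom of the top. Four apron rails, 78 mm thick and 78 mm tall, run between adjacent legs with their top edges flush with the underside of the top and their outer faces flush with the legs' outer faces.

B is a bookshelf 764 mm wide overall, 354 mm deep and 1841 mm tall. The two sides are 24 mm thick vertical panels. 6 horizontal shelves of 22 mm thickness span between the inner faces of the sides; the lowest shelf sits on the floor and shelves are stacked with a clear vertical gap of 331 mm between each pair.

C is a four-legged stool. The seat is 258×314 mm, 41 mm thick, top at z = 380 mm. It stands on four square legs, each 46×46 mm in cross-section, from z = 0 to the seat underside, each flush with a corner of the seat. Four stretchers, 46 mm wide and 20 mm tall, connect adjacent legs with their undersides at z = 159 mm, each running between the inner faces of the legs it joins and aligned with the legs' outer faces on the other axis.

The bookshelf is on top of the table, centred. Three stools sit around the table at the −y, −x, +x sides.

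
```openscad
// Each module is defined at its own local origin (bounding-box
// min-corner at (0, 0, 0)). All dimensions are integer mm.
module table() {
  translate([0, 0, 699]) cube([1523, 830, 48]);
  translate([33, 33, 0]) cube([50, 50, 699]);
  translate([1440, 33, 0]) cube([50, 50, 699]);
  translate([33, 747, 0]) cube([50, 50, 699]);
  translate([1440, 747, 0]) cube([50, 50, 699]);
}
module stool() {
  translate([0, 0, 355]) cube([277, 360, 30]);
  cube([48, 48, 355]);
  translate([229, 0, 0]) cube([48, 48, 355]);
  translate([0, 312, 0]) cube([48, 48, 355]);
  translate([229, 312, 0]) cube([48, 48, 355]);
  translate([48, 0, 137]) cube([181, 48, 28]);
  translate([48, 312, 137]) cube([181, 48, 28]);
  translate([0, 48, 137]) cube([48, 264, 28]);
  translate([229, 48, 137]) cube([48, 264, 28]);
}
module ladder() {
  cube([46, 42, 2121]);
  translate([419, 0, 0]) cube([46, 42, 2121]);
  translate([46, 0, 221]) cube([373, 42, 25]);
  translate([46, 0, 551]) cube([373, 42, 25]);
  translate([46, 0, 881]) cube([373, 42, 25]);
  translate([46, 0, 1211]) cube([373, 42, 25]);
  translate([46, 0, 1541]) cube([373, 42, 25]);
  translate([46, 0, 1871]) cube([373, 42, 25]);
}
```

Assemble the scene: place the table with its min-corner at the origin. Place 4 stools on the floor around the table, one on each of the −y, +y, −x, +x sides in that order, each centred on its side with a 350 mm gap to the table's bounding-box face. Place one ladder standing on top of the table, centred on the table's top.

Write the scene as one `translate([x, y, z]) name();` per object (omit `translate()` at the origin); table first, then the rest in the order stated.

table();
translate([623, -710, 0]) stool();
translate([623, 1180, 0]) stool();
translate([-627, 235, 0]) stool();
translate([1873, 235, 0]) stool();
translate([529, 394, 747]) ladder();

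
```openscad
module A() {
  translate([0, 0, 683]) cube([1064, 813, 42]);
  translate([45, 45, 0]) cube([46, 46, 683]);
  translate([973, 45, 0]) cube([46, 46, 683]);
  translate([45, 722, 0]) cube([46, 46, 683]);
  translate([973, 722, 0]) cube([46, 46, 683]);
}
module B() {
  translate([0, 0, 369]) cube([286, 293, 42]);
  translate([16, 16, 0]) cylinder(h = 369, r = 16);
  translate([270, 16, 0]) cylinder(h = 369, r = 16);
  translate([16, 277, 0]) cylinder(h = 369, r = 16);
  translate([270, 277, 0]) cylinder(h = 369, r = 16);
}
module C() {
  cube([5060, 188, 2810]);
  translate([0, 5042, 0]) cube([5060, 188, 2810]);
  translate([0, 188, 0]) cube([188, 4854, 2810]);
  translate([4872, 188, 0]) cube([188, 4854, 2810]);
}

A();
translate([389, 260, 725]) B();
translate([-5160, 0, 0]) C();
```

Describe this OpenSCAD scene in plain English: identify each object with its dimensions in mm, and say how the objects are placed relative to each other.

A is a rectangular dining table. The top is 1064×813×42 mm with its upper surface at z = 725 mm. It stands on four 46×46 mm square legs, each inset 45 mm from the nearest pair of top edges, running from the floor to the underside of the top.

B is a four-legged stool. The seat is 286×293 mm, 42 mm thick, top at z = 411 mm. It stands on four round legs, each 32 mm in diameter, from z = 0 to the seat underside, each leg's axis is inset half a diameter from the nearest pair of seat edges (so the leg's bounding box is flush with the corner).

C is the wall frame of a small rectangular building: four walls, each 2810 mm tall and 188 mm thick, enclosing a footprint 5060 mm (x) by 5230 mm (y) outside-to-outside, with no floor or roof. The front and back walls (the −y and +y sides) span the full width; the two side walls fit between them.

The stool is on top of the table, centred. The house frame is on the floor beside the table on its −x side.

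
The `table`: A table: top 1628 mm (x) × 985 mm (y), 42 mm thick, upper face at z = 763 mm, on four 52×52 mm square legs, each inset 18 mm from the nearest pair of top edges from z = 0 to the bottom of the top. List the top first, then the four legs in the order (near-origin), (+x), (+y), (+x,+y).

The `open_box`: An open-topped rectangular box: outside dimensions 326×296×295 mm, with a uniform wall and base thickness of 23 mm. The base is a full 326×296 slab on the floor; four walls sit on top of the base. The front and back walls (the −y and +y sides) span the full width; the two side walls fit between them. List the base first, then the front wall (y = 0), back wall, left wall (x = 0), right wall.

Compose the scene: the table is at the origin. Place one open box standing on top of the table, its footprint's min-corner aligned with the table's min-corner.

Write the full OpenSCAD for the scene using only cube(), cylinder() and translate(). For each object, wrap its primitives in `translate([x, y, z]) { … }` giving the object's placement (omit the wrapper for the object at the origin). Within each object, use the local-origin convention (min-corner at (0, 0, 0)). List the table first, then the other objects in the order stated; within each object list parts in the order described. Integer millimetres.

translate([0, 0, 721]) cube([1628, 985, 42]);
translate([18, 18, 0]) cube([52, 52, 721]);
translate([1558, 18, 0]) cube([52, 52, 721]);
translate([18, 915, 0]) cube([52, 52, 721]);
translate([1558, 915, 0]) cube([52, 52, 721]);
translate([0, 0, 763]) {
  cube([326, 296, 23]);
  translate([0, 0, 23]) cube([326, 23, 272]);
  translate([0, 273, 23]) cube([326, 23, 272]);
  translate([0, 23, 23]) cube([23, 250, 272]);
  translate([303, 23, 23]) cube([23, 250, 272]);
}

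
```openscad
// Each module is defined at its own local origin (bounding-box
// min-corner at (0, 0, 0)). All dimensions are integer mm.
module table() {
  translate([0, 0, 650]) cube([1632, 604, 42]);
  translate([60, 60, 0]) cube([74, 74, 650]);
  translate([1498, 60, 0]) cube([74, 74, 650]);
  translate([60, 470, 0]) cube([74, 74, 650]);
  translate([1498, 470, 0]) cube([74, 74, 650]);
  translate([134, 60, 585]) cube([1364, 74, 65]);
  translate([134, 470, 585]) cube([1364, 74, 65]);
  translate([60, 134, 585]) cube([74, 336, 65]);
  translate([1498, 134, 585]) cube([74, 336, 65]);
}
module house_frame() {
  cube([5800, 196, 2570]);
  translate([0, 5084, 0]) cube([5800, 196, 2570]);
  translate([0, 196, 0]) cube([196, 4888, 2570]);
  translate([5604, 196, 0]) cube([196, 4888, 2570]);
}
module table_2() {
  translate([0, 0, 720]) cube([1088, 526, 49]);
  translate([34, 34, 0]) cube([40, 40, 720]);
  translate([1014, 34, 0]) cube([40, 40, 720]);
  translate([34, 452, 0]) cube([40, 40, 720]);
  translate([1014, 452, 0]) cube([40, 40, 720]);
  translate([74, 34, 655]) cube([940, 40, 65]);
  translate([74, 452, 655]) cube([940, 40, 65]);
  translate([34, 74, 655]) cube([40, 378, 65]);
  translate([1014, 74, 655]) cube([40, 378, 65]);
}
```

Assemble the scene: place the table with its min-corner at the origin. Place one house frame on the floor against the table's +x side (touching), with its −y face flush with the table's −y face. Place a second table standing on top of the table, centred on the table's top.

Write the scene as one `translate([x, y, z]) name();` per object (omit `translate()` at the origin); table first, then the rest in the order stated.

table();
translate([1632, 0, 0]) house_frame();
translate([272, 39, 692]) table_2();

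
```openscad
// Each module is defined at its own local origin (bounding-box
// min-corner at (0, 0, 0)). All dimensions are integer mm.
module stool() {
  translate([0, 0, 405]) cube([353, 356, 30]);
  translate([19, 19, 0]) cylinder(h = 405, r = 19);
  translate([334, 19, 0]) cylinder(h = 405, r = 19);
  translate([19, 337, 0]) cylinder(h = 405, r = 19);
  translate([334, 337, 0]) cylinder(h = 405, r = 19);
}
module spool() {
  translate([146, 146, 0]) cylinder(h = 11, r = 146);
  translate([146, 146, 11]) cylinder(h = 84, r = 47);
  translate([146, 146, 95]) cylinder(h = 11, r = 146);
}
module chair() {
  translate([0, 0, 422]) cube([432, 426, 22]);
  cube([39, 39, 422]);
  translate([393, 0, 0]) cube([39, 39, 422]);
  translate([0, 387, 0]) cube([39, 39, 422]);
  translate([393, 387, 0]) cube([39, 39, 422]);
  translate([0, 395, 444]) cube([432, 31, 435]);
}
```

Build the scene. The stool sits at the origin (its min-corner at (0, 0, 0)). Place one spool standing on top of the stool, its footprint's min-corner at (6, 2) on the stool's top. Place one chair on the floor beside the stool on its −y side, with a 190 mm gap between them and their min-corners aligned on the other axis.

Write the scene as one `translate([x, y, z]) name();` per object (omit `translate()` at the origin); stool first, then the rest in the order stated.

stool();
translate([6, 2, 435]) spool();
translate([0, -616, 0]) chair();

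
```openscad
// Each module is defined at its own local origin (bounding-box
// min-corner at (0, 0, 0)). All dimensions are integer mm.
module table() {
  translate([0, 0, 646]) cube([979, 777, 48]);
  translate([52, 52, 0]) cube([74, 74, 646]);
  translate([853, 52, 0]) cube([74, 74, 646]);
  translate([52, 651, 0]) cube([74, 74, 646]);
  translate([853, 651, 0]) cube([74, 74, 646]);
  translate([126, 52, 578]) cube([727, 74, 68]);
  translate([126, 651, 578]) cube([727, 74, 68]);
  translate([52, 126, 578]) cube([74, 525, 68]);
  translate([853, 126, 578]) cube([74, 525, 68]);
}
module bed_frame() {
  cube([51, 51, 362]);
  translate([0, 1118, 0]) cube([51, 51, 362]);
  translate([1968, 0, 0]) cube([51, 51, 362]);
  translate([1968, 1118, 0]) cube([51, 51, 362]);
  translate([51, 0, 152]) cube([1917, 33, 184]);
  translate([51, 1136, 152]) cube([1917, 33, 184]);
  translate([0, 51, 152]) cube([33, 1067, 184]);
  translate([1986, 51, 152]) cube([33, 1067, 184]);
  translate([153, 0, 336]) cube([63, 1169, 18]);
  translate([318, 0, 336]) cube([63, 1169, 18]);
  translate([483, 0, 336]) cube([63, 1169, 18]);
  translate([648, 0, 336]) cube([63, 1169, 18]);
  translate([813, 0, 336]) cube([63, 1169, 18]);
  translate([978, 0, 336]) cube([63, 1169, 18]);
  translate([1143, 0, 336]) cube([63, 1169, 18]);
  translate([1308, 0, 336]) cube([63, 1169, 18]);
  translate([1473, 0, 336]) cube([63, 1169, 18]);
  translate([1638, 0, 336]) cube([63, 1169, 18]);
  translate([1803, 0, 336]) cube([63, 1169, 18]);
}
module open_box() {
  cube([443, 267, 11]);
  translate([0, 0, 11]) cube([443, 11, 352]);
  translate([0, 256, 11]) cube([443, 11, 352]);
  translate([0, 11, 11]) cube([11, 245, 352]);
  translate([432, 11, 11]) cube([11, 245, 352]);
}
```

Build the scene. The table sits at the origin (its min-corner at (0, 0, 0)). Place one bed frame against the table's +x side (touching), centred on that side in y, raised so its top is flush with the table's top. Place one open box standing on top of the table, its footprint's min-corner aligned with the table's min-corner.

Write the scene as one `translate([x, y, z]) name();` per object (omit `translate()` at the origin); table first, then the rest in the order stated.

table();
translate([979, -196, 332]) bed_frame();
translate([0, 0, 694]) open_box();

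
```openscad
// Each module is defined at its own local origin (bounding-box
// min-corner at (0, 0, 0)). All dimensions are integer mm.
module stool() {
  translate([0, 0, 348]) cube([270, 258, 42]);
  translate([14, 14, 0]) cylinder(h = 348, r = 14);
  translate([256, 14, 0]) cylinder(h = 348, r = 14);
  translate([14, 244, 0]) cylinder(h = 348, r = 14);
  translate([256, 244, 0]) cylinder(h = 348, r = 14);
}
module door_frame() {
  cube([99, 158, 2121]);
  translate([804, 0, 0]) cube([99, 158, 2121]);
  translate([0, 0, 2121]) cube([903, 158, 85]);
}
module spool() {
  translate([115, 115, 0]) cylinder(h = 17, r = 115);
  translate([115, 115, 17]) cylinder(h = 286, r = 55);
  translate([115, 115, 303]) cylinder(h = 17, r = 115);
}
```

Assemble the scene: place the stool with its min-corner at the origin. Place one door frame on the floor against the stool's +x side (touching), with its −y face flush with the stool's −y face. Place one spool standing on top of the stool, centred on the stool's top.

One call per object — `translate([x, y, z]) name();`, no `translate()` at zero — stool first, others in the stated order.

stool();
translate([270, 0, 0]) door_frame();
translate([20, 14, 390]) spool();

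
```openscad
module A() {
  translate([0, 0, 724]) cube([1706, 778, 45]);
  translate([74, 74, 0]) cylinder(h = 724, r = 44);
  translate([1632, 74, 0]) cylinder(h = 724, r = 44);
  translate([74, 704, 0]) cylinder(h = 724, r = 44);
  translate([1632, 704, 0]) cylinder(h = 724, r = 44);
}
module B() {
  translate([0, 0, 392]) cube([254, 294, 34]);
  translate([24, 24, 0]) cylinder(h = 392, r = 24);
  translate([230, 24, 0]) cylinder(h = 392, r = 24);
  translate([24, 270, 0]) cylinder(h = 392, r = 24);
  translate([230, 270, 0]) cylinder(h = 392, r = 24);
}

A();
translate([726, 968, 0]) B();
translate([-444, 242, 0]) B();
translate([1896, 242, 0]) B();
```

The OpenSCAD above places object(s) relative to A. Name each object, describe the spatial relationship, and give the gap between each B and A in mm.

A is a table. B is a stool. Three stools sit around the table at the +y, −x, +x sides. The gap between each stool and the table is 190 mm.

Each stool's nearest face is 190 mm from the table's bounding box.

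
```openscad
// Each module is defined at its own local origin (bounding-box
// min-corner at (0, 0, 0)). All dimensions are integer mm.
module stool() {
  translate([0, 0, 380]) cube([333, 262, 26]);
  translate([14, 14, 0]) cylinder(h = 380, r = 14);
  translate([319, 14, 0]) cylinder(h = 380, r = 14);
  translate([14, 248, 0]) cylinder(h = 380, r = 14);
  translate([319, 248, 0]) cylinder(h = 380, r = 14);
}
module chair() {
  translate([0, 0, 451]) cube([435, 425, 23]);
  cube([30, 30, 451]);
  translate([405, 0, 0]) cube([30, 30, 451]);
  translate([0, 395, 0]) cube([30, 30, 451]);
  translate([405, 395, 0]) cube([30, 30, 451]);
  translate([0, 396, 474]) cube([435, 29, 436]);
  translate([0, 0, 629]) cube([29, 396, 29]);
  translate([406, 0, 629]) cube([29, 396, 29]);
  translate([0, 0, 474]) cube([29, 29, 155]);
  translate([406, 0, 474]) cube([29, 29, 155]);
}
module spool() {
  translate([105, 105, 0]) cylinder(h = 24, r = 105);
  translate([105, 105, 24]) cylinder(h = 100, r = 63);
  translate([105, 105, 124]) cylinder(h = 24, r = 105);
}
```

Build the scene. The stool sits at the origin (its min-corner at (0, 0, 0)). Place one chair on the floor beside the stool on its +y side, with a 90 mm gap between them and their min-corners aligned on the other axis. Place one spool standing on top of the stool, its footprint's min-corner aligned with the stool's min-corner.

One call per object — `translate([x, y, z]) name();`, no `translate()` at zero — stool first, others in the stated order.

stool();
translate([0, 352, 0]) chair();
translate([0, 0, 406]) spool();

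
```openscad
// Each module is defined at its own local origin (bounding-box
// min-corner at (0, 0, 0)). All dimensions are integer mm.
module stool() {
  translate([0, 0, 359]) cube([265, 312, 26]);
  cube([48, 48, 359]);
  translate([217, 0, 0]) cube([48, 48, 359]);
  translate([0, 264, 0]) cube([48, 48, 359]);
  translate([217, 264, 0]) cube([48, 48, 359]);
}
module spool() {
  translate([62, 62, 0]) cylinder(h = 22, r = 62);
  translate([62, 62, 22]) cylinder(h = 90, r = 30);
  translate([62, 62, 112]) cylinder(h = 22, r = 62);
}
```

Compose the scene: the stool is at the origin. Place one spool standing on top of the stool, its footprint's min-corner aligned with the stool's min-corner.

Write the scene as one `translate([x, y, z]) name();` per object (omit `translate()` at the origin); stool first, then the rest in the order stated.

stool();
translate([0, 0, 385]) spool();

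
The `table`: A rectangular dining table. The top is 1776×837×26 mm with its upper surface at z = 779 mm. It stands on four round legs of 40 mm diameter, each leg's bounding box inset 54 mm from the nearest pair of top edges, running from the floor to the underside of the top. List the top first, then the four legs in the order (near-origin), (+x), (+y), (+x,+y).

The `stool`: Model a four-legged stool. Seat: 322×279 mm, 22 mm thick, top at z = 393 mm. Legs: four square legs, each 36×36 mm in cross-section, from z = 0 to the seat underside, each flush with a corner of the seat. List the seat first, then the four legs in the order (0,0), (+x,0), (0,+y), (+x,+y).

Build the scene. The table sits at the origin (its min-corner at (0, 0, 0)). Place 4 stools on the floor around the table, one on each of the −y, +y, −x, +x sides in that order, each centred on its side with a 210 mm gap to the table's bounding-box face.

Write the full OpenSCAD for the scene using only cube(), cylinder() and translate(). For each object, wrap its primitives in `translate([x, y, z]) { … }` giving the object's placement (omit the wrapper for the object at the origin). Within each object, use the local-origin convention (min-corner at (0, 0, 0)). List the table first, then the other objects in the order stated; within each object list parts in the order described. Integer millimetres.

translate([0, 0, 753]) cube([1776, 837, 26]);
translate([74, 74, 0]) cylinder(h = 753, r = 20);
translate([1702, 74, 0]) cylinder(h = 753, r = 20);
translate([74, 763, 0]) cylinder(h = 753, r = 20);
translate([1702, 763, 0]) cylinder(h = 753, r = 20);
translate([727, -489, 0]) {
  translate([0, 0, 371]) cube([322, 279, 22]);
  cube([36, 36, 371]);
  translate([286, 0, 0]) cube([36, 36, 371]);
  translate([0, 243, 0]) cube([36, 36, 371]);
  translate([286, 243, 0]) cube([36, 36, 371]);
}
translate([727, 1047, 0]) {
  translate([0, 0, 371]) cube([322, 279, 22]);
  cube([36, 36, 371]);
  translate([286, 0, 0]) cube([36, 36, 371]);
  translate([0, 243, 0]) cube([36, 36, 371]);
  translate([286, 243, 0]) cube([36, 36, 371]);
}
translate([-532, 279, 0]) {
  translate([0, 0, 371]) cube([322, 279, 22]);
  cube([36, 36, 371]);
  translate([286, 0, 0]) cube([36, 36, 371]);
  translate([0, 243, 0]) cube([36, 36, 371]);
  translate([286, 243, 0]) cube([36, 36, 371]);
}
translate([1986, 279, 0]) {
  translate([0, 0, 371]) cube([322, 279, 22]);
  cube([36, 36, 371]);
  translate([286, 0, 0]) cube([36, 36, 371]);
  translate([0, 243, 0]) cube([36, 36, 371]);
  translate([286, 243, 0]) cube([36, 36, 371]);
}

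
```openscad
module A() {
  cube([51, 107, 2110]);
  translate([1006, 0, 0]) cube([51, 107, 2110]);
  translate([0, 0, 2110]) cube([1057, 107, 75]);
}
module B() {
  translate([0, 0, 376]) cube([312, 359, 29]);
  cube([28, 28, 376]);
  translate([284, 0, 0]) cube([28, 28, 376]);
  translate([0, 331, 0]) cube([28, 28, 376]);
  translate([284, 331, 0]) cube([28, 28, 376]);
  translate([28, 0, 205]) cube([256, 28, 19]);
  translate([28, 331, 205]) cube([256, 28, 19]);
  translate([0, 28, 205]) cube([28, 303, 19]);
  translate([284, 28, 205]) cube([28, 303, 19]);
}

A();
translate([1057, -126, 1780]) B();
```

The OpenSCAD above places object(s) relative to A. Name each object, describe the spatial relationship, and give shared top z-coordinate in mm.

Both tops at z = 2185 mm.

A is a door frame. B is a stool. The stool is beside the door frame with their tops flush at z = 2185. The shared top z-coordinate is 2185 mm.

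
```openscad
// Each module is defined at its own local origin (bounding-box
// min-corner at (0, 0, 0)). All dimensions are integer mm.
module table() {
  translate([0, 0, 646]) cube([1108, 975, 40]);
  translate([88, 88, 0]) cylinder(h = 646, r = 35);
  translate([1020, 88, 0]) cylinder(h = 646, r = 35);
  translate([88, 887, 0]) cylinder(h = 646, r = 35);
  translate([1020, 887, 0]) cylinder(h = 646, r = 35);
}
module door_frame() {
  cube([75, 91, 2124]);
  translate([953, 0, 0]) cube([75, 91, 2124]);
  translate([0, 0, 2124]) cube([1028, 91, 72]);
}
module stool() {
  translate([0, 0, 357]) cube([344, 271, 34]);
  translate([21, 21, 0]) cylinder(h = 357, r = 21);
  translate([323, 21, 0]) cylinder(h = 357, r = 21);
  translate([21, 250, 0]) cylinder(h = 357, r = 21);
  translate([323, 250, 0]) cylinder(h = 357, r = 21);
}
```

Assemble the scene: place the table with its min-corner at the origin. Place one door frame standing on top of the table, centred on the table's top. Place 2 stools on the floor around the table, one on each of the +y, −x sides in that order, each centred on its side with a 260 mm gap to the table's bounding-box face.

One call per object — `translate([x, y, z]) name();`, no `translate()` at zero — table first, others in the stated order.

table();
translate([40, 442, 686]) door_frame();
translate([382, 1235, 0]) stool();
translate([-604, 352, 0]) stool();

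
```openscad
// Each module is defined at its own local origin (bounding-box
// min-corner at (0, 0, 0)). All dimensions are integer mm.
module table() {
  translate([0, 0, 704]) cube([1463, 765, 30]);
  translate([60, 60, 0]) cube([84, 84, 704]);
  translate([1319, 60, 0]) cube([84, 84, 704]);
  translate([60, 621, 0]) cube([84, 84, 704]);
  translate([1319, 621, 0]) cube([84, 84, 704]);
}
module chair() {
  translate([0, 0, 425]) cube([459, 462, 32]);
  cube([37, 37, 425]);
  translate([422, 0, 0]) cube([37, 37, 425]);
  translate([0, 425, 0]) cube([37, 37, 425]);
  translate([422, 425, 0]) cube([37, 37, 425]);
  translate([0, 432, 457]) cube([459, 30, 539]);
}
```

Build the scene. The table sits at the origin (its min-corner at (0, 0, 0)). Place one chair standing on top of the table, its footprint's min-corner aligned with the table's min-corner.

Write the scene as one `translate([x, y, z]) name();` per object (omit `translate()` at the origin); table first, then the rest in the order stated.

table();
translate([0, 0, 734]) chair();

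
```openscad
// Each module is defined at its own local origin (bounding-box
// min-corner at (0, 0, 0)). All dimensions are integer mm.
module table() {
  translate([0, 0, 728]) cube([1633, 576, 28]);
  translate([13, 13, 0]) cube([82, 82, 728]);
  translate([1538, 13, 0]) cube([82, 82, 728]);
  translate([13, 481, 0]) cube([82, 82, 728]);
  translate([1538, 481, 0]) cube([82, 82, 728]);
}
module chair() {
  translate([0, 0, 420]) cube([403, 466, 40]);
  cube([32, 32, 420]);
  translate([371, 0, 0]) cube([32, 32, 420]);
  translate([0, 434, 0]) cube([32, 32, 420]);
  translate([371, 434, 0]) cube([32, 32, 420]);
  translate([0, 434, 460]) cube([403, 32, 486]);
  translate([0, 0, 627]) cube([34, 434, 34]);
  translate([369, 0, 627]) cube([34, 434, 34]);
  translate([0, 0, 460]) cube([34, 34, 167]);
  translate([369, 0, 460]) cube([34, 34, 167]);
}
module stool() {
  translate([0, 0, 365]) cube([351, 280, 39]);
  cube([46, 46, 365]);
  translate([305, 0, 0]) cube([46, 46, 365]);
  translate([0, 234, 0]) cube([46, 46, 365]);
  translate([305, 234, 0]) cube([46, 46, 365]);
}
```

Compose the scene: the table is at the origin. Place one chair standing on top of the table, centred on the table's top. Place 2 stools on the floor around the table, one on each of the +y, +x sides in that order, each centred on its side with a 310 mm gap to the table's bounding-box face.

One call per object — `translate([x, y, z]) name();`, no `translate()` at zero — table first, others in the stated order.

table();
translate([615, 55, 756]) chair();
translate([641, 886, 0]) stool();
translate([1943, 148, 0]) stool();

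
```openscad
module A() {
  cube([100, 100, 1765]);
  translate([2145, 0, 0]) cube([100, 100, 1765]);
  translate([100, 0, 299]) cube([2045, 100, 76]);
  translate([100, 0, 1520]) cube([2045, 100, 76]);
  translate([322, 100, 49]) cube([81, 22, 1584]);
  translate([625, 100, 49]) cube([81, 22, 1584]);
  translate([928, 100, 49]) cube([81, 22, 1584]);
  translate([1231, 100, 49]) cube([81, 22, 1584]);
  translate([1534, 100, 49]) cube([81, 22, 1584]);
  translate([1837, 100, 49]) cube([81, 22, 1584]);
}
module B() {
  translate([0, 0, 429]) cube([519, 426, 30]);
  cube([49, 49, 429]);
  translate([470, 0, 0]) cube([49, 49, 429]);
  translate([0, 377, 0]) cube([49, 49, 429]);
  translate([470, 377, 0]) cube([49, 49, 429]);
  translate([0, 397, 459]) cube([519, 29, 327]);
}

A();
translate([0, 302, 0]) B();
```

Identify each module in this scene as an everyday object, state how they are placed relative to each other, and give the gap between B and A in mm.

A is a fence section. B is a chair. The chair is on the floor beside the fence section on its +y side. The gap between the chair and the fence section is 180 mm.

The chair's nearest face is 180 mm from the fence section's +y face.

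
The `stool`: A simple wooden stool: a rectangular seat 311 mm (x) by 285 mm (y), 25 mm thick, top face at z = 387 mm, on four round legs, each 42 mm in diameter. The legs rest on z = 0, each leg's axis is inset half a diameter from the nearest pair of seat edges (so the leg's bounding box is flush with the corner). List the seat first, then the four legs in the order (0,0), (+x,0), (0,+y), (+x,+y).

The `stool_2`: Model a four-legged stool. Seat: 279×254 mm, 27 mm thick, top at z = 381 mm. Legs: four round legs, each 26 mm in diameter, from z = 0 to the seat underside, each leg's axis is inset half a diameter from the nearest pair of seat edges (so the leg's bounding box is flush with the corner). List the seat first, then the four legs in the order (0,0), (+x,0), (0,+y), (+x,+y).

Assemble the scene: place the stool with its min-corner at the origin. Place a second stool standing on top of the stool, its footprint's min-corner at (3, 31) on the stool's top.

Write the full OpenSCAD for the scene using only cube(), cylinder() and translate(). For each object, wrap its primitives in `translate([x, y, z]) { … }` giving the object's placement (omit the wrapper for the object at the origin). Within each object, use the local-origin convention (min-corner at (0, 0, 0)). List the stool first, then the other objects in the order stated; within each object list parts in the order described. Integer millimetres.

translate([0, 0, 362]) cube([311, 285, 25]);
translate([21, 21, 0]) cylinder(h = 362, r = 21);
translate([290, 21, 0]) cylinder(h = 362, r = 21);
translate([21, 264, 0]) cylinder(h = 362, r = 21);
translate([290, 264, 0]) cylinder(h = 362, r = 21);
translate([3, 31, 387]) {
  translate([0, 0, 354]) cube([279, 254, 27]);
  translate([13, 13, 0]) cylinder(h = 354, r = 13);
  translate([266, 13, 0]) cylinder(h = 354, r = 13);
  translate([13, 241, 0]) cylinder(h = 354, r = 13);
  translate([266, 241, 0]) cylinder(h = 354, r = 13);
}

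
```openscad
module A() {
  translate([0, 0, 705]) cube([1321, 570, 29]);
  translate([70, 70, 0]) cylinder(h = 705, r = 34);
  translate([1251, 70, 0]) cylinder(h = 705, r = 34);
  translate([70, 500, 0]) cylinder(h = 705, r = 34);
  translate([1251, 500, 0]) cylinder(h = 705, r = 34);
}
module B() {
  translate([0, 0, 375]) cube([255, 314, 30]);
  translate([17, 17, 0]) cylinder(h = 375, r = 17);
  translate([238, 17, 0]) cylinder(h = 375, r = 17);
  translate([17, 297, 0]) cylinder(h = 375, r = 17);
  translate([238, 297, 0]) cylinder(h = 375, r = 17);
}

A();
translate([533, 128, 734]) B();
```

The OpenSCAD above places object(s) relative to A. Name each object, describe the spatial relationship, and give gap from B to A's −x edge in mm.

The stool's min-x is at 533; the table's min-x is 0; gap = 533 mm.

A is a table. B is a stool. The stool is on top of the table, centred. The gap from the stool to the table's −x edge is 533 mm.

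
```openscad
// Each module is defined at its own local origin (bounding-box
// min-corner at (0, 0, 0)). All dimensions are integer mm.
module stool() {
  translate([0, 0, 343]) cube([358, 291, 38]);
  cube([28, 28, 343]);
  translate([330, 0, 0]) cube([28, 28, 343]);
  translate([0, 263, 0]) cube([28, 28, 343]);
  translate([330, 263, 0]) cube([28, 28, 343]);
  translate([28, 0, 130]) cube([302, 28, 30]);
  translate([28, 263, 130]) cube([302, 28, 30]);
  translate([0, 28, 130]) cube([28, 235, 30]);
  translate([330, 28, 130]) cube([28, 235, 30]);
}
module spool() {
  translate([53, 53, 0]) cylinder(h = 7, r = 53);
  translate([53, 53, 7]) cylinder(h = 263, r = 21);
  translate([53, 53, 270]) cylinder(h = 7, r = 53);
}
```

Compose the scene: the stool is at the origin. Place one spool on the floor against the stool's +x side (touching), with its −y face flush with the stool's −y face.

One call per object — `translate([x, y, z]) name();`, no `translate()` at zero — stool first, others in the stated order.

stool();
translate([358, 0, 0]) spool();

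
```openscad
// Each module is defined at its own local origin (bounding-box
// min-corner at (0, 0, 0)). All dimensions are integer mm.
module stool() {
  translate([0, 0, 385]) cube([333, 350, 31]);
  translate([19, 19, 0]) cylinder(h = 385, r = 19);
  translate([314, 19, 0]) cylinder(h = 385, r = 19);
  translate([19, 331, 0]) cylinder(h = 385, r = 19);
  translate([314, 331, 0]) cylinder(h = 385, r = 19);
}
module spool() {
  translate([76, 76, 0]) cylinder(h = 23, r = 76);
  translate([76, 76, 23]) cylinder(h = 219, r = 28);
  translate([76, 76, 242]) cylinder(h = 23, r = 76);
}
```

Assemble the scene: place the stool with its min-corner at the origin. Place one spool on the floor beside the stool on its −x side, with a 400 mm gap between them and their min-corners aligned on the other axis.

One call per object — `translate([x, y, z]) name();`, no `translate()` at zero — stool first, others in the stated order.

stool();
translate([-552, 0, 0]) spool();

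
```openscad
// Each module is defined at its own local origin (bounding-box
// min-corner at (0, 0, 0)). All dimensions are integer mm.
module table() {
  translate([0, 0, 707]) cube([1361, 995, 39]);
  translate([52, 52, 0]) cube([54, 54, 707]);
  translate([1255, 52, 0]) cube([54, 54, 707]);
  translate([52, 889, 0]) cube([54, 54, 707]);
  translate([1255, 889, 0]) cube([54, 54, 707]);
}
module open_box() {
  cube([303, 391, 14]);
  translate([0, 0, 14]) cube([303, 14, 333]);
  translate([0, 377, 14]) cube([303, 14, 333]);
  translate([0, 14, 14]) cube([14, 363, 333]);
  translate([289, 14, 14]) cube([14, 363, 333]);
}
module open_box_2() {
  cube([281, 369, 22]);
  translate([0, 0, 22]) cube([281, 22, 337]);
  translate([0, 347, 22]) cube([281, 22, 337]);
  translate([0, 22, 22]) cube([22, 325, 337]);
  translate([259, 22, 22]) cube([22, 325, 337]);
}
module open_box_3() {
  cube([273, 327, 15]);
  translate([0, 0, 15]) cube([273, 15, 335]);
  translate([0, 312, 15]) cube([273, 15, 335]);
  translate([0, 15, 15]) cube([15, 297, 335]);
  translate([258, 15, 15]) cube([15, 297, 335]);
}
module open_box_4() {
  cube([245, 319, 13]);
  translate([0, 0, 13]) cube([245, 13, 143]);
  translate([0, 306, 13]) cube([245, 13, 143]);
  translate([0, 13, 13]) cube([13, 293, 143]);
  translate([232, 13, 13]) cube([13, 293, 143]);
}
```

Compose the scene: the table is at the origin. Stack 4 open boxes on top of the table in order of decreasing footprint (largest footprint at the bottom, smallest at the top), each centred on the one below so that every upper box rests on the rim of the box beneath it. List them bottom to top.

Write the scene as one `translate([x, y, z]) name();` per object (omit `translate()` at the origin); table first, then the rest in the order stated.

table();
translate([529, 302, 746]) open_box();
translate([540, 313, 1093]) open_box_2();
translate([544, 334, 1452]) open_box_3();
translate([558, 338, 1802]) open_box_4();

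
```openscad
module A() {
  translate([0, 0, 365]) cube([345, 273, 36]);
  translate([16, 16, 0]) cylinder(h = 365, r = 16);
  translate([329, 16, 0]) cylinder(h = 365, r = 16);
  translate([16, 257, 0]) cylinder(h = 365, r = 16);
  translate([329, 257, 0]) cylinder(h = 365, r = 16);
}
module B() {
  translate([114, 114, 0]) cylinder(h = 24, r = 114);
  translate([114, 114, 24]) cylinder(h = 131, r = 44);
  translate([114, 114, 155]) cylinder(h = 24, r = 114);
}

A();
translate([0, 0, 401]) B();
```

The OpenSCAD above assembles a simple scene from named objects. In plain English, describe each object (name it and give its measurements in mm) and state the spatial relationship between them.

A is a simple wooden stool: a rectangular seat 345 mm (x) by 273 mm (y), 36 mm thick, top face at z = 401 mm, on four round legs, each 32 mm in diameter. The legs rest on z = 0, each leg's axis is inset half a diameter from the nearest pair of seat edges (so the leg's bounding box is flush with the corner).

B is a spool: two coaxial disc flanges of radius 114 mm and thickness 24 mm, joined by a core cylinder of radius 44 mm and height 131 mm. The lower flange rests on z = 0 and the three cylinders share a vertical axis.

The spool is on top of the stool.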